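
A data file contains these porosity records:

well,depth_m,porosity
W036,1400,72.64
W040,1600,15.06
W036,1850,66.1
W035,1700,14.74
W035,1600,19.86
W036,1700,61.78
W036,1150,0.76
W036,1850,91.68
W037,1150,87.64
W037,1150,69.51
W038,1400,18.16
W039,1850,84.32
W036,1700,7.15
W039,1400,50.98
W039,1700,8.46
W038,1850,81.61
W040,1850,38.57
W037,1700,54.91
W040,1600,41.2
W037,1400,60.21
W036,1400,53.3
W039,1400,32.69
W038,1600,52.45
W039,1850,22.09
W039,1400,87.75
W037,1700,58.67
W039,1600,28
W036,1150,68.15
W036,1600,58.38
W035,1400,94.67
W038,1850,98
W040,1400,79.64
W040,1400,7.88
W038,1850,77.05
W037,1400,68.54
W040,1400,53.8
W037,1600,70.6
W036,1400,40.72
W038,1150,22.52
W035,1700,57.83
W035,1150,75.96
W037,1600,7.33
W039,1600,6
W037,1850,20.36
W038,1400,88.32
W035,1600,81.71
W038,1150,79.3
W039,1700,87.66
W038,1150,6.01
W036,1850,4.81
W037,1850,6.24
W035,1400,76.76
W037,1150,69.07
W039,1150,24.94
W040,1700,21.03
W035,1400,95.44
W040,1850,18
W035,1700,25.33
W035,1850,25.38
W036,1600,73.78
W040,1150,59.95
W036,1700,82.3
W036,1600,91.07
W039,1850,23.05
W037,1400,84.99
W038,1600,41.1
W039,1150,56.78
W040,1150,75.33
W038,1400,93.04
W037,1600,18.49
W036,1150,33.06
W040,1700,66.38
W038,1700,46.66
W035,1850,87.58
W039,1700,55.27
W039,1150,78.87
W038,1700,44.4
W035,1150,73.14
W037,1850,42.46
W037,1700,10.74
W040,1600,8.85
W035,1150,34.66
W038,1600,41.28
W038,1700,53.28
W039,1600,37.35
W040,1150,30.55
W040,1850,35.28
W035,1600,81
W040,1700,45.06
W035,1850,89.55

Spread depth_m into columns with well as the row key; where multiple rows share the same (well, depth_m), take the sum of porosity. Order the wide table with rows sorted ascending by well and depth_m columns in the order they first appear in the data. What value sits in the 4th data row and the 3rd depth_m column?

With rows sorted ascending by well, row 4 is well=W038. depth_m columns in first-appearance order: 1400, 1600, 1850, 1700, 1150; column 3 is 1850.
Long rows with well=W038, depth_m=1850: 81.61 + 98 + 77.05 = 256.66.

256.66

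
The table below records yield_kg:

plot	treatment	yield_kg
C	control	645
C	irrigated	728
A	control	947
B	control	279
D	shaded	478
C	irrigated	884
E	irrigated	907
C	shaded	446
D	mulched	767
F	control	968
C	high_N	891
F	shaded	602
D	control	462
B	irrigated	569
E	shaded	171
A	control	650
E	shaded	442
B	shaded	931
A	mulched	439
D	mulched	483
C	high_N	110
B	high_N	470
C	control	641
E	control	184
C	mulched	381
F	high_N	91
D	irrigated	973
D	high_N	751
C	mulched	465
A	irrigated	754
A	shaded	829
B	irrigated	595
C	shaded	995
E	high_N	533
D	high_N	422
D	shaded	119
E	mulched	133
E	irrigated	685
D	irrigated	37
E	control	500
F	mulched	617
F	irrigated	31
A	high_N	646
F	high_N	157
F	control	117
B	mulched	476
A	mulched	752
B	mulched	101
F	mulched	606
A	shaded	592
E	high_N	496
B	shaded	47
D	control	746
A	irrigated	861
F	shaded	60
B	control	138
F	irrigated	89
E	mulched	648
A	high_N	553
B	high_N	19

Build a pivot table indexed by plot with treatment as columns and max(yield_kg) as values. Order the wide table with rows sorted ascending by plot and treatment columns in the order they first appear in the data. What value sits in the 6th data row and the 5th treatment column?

157

With rows sorted ascending by plot, row 6 is plot=F. treatment columns in first-appearance order: control, irrigated, shaded, mulched, high_N; column 5 is high_N.
Long rows with plot=F, treatment=high_N: max(91, 157) = 157.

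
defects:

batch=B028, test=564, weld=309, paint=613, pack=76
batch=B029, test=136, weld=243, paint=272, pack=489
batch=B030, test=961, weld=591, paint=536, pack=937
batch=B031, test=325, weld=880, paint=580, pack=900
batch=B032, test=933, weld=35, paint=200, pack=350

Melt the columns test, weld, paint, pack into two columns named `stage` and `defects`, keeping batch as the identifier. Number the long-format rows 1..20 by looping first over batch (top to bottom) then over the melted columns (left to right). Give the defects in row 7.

272

20 rows total (5 × 4). Row 7: index ⌊(7-1)/4⌋ = 1 into batch → B029; (7-1) mod 4 = 2 into the melted columns → paint.
So row 7 is (B029, paint, 272); defects = 272.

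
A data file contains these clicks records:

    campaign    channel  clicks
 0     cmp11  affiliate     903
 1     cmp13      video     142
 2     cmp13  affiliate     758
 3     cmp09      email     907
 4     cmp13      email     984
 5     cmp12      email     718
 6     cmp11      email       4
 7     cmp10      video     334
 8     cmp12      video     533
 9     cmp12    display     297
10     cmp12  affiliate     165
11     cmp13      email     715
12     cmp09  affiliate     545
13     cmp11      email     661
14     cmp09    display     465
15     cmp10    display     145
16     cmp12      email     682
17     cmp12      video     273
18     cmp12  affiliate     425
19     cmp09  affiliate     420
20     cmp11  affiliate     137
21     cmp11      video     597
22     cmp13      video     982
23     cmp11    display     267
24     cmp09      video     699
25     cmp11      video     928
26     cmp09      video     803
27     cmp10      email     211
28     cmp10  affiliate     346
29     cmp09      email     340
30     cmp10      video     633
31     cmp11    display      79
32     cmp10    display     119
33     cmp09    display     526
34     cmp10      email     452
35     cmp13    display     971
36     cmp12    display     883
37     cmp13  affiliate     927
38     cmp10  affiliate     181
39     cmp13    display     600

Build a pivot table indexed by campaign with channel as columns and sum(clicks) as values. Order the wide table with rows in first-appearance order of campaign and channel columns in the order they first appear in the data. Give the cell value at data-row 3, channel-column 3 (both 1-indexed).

1247

With rows in first-appearance order of campaign, row 3 is campaign=cmp09. channel columns in first-appearance order: affiliate, video, email, display; column 3 is email.
Long rows with campaign=cmp09, channel=email: 907 + 340 = 1247.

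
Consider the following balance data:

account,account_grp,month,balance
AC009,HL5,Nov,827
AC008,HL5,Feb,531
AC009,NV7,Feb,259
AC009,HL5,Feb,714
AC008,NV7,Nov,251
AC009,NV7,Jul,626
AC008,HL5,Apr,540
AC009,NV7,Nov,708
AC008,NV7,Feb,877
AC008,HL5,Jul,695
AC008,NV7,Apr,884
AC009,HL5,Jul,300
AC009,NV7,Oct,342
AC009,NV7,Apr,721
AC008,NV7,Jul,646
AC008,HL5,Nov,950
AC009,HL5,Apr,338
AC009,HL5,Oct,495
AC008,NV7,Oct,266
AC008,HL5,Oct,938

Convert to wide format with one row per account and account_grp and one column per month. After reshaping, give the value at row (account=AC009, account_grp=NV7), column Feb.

Wide layout: rows indexed by account and account_grp, columns are the 5 distinct month values (Nov, Feb, Jul, Apr, Oct).
Cell (account=AC009, account_grp=NV7, month=Feb) draws from the long row where account=AC009, account_grp=NV7 and month=Feb, which has balance=259.

259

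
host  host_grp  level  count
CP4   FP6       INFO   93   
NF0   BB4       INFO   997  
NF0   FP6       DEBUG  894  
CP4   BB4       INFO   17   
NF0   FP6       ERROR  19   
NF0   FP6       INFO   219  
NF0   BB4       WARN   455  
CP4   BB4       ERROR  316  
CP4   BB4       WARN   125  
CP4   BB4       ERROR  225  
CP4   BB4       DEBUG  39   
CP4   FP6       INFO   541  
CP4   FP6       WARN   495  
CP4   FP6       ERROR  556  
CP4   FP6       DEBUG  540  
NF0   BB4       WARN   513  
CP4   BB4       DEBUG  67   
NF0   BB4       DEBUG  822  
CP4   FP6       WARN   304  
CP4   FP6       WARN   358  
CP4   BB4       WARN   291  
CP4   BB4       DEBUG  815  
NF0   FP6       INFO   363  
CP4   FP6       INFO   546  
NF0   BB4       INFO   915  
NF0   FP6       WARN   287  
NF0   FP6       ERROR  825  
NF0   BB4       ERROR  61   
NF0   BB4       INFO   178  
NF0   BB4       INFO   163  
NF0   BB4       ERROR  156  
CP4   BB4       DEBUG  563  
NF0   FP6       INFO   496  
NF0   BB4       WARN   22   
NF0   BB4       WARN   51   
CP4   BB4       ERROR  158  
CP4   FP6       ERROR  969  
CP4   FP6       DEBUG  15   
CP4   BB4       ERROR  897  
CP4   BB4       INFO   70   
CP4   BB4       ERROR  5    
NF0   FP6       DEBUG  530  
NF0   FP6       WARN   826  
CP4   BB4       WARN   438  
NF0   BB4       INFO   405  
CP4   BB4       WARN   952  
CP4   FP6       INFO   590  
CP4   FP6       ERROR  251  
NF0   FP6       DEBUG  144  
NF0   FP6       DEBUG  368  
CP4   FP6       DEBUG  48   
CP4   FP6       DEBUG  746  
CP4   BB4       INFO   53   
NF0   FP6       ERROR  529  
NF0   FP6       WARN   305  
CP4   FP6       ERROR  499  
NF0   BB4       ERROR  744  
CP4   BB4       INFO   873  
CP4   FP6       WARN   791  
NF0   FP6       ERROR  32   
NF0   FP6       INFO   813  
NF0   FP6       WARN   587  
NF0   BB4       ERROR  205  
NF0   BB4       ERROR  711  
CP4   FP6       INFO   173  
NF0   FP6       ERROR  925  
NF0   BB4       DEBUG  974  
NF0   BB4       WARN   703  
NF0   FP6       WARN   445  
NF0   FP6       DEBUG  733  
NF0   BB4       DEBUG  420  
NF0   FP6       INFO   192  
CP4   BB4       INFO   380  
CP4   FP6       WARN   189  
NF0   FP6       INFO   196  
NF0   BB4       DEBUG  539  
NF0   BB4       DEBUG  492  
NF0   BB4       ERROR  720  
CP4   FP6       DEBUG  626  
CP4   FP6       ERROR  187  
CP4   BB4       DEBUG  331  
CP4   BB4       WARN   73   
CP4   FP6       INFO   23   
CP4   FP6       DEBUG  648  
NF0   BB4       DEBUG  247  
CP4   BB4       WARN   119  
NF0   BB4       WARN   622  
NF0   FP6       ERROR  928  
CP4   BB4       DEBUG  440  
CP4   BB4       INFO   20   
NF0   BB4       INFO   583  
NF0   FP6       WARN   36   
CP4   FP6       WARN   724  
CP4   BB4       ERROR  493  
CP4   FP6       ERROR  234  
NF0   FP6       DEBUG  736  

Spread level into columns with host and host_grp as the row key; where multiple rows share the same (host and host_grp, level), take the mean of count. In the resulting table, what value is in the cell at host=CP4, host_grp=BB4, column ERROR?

Rows with host=CP4, host_grp=BB4 and level=ERROR: count values are 316, 225, 158, 897, 5, 493.
(316 + 225 + 158 + 897 + 5 + 493) / 6 = 349.

349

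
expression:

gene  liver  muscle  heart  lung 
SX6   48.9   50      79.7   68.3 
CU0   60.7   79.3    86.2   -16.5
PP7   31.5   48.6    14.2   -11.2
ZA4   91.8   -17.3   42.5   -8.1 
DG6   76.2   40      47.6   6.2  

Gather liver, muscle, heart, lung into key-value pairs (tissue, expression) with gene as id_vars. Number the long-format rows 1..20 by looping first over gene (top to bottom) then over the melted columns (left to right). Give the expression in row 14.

20 rows total (5 × 4). Row 14: index ⌊(14-1)/4⌋ = 3 into gene → ZA4; (14-1) mod 4 = 1 into the melted columns → muscle.
So row 14 is (ZA4, muscle, -17.3); expression = -17.3.

-17.3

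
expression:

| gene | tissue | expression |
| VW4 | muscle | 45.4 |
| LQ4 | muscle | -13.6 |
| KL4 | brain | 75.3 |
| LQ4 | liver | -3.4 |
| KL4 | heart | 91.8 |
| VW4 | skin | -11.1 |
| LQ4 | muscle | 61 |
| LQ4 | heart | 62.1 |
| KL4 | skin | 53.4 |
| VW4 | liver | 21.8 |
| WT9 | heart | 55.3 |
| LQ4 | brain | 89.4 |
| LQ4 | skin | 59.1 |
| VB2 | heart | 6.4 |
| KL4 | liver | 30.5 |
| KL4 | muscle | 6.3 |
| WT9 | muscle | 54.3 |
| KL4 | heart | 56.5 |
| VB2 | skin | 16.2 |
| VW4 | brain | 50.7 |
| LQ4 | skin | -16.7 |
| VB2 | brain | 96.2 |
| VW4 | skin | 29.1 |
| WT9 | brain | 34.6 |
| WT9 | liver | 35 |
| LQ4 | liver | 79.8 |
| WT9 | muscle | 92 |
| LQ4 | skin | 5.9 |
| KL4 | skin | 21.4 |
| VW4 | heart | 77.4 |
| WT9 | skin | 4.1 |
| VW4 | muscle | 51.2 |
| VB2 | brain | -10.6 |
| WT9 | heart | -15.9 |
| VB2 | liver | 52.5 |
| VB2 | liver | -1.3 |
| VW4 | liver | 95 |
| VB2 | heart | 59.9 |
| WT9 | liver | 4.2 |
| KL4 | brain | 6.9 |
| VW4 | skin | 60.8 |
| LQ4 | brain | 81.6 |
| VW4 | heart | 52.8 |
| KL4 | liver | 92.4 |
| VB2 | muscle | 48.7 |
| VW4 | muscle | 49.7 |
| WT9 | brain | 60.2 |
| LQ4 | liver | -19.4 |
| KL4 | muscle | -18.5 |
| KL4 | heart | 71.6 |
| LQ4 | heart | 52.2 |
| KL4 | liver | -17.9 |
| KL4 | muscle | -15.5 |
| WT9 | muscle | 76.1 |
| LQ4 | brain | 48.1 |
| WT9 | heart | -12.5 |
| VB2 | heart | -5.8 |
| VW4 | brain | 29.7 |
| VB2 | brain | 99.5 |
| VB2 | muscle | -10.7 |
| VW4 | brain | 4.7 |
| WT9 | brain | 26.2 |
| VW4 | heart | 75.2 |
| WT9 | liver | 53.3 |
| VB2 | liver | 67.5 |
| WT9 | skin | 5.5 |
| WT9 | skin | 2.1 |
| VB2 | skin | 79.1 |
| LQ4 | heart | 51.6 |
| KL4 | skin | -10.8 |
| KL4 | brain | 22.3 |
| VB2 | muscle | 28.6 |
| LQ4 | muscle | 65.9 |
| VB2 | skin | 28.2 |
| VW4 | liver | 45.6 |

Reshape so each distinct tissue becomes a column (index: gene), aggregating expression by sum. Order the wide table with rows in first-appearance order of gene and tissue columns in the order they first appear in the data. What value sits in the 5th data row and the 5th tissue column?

123.5

With rows in first-appearance order of gene, row 5 is gene=VB2. tissue columns in first-appearance order: muscle, brain, liver, heart, skin; column 5 is skin.
Long rows with gene=VB2, tissue=skin: 16.2 + 79.1 + 28.2 = 123.5.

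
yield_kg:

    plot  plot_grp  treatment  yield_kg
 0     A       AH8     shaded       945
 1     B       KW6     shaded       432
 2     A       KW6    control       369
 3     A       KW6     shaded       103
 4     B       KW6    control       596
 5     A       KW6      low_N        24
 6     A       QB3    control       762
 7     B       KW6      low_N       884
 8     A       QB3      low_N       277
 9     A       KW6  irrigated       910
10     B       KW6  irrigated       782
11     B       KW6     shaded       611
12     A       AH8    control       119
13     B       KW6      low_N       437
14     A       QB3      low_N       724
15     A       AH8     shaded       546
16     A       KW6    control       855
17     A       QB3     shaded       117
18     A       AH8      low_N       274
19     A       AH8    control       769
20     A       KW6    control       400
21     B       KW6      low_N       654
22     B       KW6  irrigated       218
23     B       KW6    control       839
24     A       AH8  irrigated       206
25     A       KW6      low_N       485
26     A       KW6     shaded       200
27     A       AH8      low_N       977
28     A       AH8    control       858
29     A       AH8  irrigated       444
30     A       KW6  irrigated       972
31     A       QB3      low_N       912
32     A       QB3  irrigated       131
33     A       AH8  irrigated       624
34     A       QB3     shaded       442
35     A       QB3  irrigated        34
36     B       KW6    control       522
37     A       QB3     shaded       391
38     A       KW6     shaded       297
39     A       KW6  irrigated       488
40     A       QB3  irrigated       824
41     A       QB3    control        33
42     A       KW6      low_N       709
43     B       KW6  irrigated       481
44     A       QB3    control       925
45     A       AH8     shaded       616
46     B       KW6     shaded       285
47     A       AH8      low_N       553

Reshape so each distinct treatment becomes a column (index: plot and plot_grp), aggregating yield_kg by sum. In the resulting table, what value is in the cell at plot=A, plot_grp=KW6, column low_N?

1218

Rows with plot=A, plot_grp=KW6 and treatment=low_N: yield_kg values are 24, 485, 709.
24 + 485 + 709 = 1218.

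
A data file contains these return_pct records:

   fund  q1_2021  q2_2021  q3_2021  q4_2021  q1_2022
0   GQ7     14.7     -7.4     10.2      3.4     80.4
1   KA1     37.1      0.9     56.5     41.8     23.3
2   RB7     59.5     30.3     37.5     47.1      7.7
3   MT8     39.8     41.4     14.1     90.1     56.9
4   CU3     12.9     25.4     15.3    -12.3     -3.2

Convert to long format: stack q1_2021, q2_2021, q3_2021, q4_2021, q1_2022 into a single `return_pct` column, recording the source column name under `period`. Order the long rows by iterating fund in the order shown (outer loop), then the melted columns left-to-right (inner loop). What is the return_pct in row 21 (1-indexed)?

12.9

25 rows total (5 × 5). Row 21: index ⌊(21-1)/5⌋ = 4 into fund → CU3; (21-1) mod 5 = 0 into the melted columns → q1_2021.
So row 21 is (CU3, q1_2021, 12.9); return_pct = 12.9.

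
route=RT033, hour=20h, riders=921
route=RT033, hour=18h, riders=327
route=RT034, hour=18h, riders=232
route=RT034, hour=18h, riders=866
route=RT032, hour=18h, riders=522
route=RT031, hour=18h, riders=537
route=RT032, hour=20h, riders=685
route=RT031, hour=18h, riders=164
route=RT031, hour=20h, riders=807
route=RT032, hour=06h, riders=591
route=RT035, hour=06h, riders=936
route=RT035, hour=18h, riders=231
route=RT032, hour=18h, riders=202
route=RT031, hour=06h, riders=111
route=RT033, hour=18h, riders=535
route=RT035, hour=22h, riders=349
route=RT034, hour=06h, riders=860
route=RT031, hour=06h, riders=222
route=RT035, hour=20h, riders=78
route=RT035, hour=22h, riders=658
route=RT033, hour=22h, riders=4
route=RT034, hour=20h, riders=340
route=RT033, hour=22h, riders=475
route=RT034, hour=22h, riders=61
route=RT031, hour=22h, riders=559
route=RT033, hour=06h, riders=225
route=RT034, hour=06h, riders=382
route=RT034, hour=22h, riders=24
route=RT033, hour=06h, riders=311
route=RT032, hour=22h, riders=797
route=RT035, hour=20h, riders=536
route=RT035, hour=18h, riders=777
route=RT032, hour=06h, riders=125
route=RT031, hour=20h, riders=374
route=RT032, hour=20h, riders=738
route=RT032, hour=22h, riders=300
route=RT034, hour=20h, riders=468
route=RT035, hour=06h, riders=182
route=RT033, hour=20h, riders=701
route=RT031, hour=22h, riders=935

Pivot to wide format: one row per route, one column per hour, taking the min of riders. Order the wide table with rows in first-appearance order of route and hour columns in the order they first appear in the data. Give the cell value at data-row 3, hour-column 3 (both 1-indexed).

With rows in first-appearance order of route, row 3 is route=RT032. hour columns in first-appearance order: 20h, 18h, 06h, 22h; column 3 is 06h.
Long rows with route=RT032, hour=06h: min(591, 125) = 125.

125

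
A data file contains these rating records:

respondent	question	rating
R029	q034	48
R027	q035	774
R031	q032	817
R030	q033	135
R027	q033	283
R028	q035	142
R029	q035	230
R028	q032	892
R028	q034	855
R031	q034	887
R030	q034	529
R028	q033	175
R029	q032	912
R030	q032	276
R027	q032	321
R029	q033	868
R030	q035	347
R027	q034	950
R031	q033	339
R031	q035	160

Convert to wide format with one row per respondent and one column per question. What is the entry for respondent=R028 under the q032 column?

892

Wide layout: rows indexed by respondent, columns are the 4 distinct question values (q034, q035, q032, q033).
Cell (respondent=R028, question=q032) draws from the long row where respondent=R028 and question=q032, which has rating=892.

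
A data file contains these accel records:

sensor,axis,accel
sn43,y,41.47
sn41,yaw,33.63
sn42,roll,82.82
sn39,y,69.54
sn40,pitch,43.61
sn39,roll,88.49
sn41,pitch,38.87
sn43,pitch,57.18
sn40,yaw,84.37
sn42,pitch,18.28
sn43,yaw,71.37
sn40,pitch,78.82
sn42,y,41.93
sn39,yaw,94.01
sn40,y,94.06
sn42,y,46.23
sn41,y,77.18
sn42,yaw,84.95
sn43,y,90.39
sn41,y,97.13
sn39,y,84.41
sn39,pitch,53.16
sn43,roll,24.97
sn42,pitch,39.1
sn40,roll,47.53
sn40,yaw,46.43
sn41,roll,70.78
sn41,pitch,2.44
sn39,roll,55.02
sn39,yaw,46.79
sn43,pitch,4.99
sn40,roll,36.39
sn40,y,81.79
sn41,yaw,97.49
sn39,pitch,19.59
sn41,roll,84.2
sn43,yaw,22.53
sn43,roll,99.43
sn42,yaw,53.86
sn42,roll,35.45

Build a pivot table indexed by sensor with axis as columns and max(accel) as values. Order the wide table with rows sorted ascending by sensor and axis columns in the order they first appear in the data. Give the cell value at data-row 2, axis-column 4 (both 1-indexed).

With rows sorted ascending by sensor, row 2 is sensor=sn40. axis columns in first-appearance order: y, yaw, roll, pitch; column 4 is pitch.
Long rows with sensor=sn40, axis=pitch: max(43.61, 78.82) = 78.82.

78.82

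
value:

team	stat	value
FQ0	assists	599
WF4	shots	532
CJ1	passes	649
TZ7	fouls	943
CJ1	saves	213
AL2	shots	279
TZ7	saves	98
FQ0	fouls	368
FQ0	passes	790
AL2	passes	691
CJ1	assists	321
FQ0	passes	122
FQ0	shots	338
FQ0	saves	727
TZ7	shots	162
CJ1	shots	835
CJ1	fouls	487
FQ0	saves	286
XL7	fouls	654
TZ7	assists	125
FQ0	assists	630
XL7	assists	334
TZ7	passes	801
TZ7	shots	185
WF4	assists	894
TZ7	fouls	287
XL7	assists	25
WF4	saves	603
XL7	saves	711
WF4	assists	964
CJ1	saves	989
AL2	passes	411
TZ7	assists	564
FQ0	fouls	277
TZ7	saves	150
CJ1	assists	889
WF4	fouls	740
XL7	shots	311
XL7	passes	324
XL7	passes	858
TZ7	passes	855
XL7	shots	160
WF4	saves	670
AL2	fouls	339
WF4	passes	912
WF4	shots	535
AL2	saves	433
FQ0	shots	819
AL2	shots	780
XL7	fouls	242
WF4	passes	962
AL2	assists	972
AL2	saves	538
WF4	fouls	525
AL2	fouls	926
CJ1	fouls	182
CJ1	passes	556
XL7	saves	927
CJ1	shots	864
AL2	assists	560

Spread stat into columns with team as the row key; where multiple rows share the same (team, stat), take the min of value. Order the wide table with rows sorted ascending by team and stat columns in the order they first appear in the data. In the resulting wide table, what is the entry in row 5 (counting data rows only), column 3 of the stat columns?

With rows sorted ascending by team, row 5 is team=WF4. stat columns in first-appearance order: assists, shots, passes, fouls, saves; column 3 is passes.
Long rows with team=WF4, stat=passes: min(912, 962) = 912.

912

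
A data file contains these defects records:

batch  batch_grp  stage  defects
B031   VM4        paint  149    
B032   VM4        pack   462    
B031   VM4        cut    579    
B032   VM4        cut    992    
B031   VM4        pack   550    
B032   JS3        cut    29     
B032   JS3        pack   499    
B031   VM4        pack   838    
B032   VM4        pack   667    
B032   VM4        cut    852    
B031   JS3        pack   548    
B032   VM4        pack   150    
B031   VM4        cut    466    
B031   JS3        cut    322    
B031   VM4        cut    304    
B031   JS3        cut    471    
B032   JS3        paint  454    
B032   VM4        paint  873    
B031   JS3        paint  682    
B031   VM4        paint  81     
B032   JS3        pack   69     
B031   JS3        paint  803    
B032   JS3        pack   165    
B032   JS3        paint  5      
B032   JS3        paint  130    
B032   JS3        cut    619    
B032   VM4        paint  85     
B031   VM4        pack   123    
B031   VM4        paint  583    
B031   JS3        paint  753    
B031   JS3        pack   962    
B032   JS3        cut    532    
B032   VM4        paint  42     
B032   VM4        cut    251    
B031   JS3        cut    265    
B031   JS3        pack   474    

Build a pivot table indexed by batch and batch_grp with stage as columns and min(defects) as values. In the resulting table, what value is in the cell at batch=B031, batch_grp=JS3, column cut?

265

Rows with batch=B031, batch_grp=JS3 and stage=cut: defects values are 322, 471, 265.
min(322, 471, 265) = 265.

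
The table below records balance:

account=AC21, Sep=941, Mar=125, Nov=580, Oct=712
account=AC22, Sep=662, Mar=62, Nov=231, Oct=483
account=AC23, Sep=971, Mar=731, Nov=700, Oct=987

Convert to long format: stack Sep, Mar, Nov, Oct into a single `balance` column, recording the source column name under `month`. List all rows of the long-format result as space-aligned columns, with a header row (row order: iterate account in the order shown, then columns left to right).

Each (account, column) pair becomes one row: 3 × 4 = 12 rows.
For example, (AC21, Sep) → balance=941.

account  month  balance
AC21     Sep    941    
AC21     Mar    125    
AC21     Nov    580    
AC21     Oct    712    
AC22     Sep    662    
AC22     Mar    62     
AC22     Nov    231    
AC22     Oct    483    
AC23     Sep    971    
AC23     Mar    731    
AC23     Nov    700    
AC23     Oct    987    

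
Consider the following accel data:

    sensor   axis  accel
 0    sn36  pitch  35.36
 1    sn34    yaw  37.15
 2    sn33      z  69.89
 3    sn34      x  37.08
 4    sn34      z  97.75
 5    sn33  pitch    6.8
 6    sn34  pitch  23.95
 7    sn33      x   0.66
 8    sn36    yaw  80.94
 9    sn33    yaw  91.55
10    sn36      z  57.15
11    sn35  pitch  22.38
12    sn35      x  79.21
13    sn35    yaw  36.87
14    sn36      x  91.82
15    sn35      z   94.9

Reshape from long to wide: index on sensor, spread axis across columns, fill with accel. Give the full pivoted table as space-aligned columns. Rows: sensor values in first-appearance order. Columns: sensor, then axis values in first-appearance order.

Columns: sensor plus the 4 distinct axis values (pitch, yaw, z, x).
For example, row sn36 column pitch takes accel=35.36 from the long row (sn36, pitch).

sensor  pitch  yaw    z      x    
sn36    35.36  80.94  57.15  91.82
sn34    23.95  37.15  97.75  37.08
sn33    6.8    91.55  69.89  0.66 
sn35    22.38  36.87  94.9   79.21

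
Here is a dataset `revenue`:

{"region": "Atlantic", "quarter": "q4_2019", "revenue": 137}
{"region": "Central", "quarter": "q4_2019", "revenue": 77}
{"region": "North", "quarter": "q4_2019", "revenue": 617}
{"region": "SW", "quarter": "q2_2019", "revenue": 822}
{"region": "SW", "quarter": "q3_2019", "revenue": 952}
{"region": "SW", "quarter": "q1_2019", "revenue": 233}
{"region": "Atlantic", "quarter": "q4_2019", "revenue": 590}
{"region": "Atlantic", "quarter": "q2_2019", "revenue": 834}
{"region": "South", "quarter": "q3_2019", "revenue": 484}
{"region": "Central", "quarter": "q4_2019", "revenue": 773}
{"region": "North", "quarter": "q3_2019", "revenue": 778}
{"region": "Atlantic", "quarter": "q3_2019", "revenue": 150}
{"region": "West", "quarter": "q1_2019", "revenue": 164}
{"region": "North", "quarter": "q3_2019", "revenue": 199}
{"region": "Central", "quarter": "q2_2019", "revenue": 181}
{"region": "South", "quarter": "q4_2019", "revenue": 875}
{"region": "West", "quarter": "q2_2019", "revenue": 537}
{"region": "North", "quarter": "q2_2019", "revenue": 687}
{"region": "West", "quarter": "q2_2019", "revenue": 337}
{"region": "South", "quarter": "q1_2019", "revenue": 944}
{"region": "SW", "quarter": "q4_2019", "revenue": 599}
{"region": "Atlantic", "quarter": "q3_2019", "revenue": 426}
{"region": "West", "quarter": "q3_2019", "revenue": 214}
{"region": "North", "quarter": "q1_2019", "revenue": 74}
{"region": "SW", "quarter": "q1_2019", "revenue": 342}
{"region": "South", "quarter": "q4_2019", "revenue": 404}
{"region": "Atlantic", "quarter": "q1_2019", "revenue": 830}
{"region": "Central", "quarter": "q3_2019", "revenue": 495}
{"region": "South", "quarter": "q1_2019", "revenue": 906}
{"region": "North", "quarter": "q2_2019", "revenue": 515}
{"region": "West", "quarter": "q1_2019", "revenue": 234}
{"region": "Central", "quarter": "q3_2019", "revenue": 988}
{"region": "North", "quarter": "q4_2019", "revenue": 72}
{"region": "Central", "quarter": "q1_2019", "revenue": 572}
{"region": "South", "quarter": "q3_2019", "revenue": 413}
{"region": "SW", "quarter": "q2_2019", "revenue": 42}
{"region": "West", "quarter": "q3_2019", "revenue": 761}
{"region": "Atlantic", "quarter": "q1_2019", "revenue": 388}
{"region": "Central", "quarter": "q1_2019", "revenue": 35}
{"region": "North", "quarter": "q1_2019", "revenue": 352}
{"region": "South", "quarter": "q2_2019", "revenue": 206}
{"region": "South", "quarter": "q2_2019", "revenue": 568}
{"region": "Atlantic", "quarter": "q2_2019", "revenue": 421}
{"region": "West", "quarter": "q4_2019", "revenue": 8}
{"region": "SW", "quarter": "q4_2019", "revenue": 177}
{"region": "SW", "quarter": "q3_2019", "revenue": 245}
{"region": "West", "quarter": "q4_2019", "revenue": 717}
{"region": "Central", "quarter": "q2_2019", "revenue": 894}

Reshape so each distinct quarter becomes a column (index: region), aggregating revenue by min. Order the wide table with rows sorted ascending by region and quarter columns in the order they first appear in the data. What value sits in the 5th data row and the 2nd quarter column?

With rows sorted ascending by region, row 5 is region=South. quarter columns in first-appearance order: q4_2019, q2_2019, q3_2019, q1_2019; column 2 is q2_2019.
Long rows with region=South, quarter=q2_2019: min(206, 568) = 206.

206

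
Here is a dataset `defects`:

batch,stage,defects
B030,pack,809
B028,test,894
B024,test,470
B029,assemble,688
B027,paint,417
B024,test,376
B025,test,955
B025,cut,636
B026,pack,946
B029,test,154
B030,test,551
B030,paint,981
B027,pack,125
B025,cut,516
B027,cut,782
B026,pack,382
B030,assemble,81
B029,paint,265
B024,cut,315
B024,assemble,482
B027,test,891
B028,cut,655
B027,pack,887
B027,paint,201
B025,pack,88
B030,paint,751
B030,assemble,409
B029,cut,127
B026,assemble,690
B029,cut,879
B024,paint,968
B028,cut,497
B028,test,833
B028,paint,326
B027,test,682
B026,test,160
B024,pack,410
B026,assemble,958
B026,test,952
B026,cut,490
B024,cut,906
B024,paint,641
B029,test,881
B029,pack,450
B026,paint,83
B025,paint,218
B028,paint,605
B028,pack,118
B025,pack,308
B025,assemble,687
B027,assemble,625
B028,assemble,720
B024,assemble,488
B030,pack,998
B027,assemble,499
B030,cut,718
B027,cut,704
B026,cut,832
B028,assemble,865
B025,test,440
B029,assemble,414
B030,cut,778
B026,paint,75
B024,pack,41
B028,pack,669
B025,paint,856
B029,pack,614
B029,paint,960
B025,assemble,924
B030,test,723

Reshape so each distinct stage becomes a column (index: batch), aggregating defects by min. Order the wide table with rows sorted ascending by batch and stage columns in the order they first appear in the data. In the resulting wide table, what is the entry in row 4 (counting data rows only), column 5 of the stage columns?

704

With rows sorted ascending by batch, row 4 is batch=B027. stage columns in first-appearance order: pack, test, assemble, paint, cut; column 5 is cut.
Long rows with batch=B027, stage=cut: min(782, 704) = 704.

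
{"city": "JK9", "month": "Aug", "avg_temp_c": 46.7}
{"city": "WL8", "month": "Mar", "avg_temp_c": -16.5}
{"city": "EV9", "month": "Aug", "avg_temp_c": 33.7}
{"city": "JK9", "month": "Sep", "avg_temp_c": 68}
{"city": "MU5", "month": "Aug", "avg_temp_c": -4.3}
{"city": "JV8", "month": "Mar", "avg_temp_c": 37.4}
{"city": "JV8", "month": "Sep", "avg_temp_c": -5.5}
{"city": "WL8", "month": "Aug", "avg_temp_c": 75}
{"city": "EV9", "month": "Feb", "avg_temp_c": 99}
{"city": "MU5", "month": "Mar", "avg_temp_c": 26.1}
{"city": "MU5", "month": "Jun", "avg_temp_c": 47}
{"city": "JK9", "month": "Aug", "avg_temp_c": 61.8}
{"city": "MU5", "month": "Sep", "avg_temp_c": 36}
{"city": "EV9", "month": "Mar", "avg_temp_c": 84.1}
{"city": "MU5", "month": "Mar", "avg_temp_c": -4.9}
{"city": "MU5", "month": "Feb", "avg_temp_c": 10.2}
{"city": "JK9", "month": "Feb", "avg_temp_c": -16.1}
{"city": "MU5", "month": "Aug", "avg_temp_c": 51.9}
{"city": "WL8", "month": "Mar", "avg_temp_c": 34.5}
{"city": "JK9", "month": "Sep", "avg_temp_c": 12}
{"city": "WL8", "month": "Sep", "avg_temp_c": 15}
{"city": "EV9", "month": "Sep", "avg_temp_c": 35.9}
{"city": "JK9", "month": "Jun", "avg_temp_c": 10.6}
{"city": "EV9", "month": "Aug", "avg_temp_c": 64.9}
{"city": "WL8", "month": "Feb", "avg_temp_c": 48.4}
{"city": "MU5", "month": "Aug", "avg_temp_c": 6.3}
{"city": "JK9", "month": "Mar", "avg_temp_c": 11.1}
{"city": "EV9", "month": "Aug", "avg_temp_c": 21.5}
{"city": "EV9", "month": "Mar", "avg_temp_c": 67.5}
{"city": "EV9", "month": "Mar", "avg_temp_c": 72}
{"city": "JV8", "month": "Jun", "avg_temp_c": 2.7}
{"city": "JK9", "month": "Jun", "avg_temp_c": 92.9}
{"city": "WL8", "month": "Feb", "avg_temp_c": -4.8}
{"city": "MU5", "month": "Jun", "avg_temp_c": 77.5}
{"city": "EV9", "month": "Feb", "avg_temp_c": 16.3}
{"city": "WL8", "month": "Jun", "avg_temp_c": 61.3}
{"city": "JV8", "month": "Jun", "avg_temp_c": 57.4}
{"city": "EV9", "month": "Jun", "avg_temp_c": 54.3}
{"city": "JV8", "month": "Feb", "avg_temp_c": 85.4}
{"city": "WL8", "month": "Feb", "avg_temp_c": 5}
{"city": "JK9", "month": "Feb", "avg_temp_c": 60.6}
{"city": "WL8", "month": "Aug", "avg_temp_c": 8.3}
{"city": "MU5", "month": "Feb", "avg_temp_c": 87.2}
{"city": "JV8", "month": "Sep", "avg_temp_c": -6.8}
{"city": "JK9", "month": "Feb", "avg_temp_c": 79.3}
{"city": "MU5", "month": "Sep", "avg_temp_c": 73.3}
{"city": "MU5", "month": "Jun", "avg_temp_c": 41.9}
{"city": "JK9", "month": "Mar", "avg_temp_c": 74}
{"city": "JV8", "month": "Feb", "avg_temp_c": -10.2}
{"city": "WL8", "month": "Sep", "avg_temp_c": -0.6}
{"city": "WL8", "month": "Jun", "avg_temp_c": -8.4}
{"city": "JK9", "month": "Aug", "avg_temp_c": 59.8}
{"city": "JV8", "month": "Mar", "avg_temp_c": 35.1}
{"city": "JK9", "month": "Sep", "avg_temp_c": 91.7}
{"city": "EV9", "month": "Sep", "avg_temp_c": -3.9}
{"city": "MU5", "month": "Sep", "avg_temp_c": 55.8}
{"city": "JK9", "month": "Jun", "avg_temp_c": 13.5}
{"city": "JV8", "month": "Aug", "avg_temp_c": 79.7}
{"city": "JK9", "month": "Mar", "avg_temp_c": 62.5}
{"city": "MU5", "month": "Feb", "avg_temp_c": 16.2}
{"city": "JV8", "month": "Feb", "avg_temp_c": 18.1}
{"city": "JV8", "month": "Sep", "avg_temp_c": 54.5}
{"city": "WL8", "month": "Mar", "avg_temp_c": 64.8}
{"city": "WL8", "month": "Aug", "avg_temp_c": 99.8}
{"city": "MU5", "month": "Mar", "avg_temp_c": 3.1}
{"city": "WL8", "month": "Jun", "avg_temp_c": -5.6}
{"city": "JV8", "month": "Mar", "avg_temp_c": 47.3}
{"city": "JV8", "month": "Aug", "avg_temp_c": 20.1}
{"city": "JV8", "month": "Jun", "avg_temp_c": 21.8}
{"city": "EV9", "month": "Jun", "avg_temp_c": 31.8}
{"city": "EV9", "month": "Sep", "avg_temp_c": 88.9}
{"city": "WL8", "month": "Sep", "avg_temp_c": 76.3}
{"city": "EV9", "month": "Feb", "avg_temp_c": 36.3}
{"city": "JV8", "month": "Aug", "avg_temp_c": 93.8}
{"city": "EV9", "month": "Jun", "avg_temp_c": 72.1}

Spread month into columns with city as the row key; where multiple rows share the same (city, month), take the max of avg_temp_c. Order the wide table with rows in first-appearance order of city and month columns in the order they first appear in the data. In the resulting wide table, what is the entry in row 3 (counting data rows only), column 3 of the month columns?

88.9

With rows in first-appearance order of city, row 3 is city=EV9. month columns in first-appearance order: Aug, Mar, Sep, Feb, Jun; column 3 is Sep.
Long rows with city=EV9, month=Sep: max(35.9, -3.9, 88.9) = 88.9.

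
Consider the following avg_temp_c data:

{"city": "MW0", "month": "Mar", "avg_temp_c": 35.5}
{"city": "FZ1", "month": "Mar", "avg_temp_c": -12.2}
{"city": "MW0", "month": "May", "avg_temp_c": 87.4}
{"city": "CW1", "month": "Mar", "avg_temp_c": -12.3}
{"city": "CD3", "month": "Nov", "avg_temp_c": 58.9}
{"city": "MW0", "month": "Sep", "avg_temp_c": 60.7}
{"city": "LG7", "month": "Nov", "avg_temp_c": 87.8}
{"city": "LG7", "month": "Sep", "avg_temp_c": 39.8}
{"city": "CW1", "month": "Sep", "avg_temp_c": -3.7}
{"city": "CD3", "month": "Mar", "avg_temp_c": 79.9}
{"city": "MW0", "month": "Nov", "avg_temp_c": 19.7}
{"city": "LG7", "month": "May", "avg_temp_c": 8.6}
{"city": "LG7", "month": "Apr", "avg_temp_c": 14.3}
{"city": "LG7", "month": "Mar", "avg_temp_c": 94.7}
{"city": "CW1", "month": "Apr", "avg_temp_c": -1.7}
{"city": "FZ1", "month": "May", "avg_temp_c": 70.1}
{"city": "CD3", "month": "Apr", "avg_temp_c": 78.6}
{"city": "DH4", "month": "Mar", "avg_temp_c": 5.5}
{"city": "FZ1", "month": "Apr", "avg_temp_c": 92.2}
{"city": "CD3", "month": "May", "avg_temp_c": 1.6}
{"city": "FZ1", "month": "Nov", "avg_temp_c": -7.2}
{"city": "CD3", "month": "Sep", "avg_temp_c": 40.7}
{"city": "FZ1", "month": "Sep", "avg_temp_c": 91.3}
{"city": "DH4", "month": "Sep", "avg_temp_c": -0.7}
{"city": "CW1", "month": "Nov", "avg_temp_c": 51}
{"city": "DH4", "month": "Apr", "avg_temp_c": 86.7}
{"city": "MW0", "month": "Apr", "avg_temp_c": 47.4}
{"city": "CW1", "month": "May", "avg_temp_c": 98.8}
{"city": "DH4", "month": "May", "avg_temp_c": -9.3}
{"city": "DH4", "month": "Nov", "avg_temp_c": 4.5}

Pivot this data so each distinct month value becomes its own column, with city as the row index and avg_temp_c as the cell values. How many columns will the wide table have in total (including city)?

6

1 column for city plus 5 distinct month values → 6 columns.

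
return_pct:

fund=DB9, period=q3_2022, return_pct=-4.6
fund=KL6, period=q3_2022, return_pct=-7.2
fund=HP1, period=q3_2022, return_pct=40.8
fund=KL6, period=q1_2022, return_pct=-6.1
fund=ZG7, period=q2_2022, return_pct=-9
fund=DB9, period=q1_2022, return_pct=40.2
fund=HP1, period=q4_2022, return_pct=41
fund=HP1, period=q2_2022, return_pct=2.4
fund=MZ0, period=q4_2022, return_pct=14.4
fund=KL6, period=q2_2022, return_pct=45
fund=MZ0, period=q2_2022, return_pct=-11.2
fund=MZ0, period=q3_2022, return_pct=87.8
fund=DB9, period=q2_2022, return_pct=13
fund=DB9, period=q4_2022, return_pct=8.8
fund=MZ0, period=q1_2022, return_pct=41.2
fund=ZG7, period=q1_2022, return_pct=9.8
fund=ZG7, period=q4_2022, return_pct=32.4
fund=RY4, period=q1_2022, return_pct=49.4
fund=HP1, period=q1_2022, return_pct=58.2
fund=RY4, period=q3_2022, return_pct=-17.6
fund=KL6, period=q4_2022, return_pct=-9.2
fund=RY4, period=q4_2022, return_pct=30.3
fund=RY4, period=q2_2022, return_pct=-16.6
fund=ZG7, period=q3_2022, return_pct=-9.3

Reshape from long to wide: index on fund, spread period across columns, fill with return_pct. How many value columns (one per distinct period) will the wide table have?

4 distinct period values: q1_2022, q2_2022, q3_2022, q4_2022.

4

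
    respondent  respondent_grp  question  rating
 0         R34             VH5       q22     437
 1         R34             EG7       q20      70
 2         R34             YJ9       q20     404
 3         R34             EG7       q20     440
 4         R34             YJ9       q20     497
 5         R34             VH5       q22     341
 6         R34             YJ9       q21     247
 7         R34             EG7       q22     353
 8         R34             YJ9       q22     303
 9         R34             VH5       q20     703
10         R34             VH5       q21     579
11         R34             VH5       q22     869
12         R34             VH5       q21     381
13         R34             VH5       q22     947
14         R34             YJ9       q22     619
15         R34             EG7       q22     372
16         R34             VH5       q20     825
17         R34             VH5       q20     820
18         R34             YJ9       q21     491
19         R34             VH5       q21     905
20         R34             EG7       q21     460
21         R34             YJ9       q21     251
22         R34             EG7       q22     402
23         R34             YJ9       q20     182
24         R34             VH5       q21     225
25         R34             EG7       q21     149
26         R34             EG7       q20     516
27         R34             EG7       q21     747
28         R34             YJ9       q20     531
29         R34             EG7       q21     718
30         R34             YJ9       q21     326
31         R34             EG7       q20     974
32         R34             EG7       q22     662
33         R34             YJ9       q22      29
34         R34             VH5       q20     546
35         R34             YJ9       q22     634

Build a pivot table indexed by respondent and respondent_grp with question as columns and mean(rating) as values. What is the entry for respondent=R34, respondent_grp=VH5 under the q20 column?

723.50

Rows with respondent=R34, respondent_grp=VH5 and question=q20: rating values are 703, 825, 820, 546.
(703 + 825 + 820 + 546) / 4 = 723.50.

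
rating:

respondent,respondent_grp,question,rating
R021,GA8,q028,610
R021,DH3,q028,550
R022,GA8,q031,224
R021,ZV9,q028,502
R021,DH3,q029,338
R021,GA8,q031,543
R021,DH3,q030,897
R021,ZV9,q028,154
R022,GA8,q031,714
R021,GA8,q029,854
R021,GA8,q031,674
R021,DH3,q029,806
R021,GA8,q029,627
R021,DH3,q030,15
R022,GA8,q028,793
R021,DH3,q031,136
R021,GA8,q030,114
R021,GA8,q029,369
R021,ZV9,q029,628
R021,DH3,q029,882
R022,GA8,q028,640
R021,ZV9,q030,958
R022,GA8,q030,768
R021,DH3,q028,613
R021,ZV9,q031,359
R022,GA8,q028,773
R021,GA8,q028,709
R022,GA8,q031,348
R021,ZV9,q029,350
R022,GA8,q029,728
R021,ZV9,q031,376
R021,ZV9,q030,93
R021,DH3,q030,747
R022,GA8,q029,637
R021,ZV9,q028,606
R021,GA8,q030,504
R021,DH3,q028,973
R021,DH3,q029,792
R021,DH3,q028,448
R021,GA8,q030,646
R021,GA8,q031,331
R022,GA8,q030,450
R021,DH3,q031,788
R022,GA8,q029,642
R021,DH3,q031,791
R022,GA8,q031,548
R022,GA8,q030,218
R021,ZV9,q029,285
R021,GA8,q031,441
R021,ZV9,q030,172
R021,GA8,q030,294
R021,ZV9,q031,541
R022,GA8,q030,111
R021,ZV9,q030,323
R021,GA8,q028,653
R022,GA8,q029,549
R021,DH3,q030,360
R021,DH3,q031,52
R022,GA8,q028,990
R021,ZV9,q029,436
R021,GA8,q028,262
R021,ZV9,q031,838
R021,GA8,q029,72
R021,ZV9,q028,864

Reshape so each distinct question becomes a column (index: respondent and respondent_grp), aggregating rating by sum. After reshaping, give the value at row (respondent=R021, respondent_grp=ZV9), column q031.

Rows with respondent=R021, respondent_grp=ZV9 and question=q031: rating values are 359, 376, 541, 838.
359 + 376 + 541 + 838 = 2114.

2114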